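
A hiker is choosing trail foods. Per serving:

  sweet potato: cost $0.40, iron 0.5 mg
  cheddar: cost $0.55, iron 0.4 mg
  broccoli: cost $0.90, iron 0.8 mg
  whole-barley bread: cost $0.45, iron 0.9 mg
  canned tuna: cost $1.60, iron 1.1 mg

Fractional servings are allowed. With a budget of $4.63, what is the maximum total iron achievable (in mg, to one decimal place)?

9.3 mg

Iron per dollar: whole-barley bread 2, sweet potato 1.25, broccoli 0.8889, cheddar 0.7273, canned tuna 0.6875.
With no serving limits, spend the whole cost allowance on whole-barley bread: $4.63 / $0.45 × 0.9 mg = 9.3 mg.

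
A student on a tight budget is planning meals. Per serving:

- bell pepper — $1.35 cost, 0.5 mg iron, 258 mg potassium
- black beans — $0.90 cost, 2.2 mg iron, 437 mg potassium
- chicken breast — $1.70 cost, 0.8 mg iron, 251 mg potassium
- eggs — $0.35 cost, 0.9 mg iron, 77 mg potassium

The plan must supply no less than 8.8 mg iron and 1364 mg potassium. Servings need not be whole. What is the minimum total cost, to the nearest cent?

bell pepper only: max(8.8/0.5, 1364/258) = 17.6 servings → $23.76.
black beans only: max(8.8/2.2, 1364/437) = 4 servings → $3.60.
chicken breast only: max(8.8/0.8, 1364/251) = 11 servings → $18.70.
eggs only: max(8.8/0.9, 1364/77) = 17.71 servings → $6.20.
bell pepper + black beans: intersection lies outside the first quadrant.
bell pepper + chicken breast: the both-tight solution has a negative serving — not a feasible corner.
bell pepper + eggs with both tight: 2.839 servings and 8.2 servings → $6.70.
black beans + chicken breast: the both-tight solution has a negative serving — not a feasible corner.
black beans + eggs with both tight: 2.456 servings and 3.773 servings → $3.53.
chicken breast + eggs with both tight: 3.348 servings and 6.802 servings → $8.07.
So the least-cost plan costs $3.53.

$3.53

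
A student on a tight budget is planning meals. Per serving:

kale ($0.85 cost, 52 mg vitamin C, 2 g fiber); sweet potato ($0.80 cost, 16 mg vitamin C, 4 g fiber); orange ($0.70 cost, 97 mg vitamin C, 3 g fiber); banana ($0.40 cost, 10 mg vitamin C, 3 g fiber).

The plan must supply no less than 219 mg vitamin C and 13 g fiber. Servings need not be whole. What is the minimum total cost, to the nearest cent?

Minimising a linear cost over {vitamin C ≥ 219, fiber ≥ 13, servings ≥ 0} — the optimum is at a vertex, using one or two foods.
kale only: max(219/52, 13/2) = 6.5 servings → $5.53.
sweet potato only: max(219/16, 13/4) = 13.69 servings → $10.95.
orange only: max(219/97, 13/3) = 4.333 servings → $3.03.
banana only: max(219/10, 13/3) = 21.9 servings → $8.76.
kale + sweet potato with both tight: 3.795 servings and 1.352 servings → $4.31.
kale + orange: the both-tight solution has a negative serving — not a feasible corner.
kale + banana with both tight: 3.875 servings and 1.75 servings → $3.99.
sweet potato + orange with both tight: 1.776 servings and 1.965 servings → $2.80.
sweet potato + banana with both targets exact would need a negative amount; discard.
orange + banana with both tight: 2.019 servings and 2.314 servings → $2.34.
The minimum over all feasible corners is $2.34.

$2.34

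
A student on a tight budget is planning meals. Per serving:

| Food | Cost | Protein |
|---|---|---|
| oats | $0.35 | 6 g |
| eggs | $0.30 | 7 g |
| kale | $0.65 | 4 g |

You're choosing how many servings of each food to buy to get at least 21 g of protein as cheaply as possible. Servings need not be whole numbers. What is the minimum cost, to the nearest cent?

$0.90

Cost per g of protein: eggs $0.0429, oats $0.0583, kale $0.1625.
With no serving limits, use only eggs: 21 g / 7 g = 3 servings × $0.30 = $0.90.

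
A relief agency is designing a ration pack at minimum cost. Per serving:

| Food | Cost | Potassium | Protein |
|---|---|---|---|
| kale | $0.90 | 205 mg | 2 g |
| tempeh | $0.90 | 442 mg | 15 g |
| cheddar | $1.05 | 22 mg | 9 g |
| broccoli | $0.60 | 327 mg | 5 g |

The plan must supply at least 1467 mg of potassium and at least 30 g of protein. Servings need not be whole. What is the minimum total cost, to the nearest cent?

For a min-cost LP with two ≥-constraints, a basic feasible solution has at most two positive variables.
kale only: max(1467/205, 30/2) = 15 servings → $13.50.
tempeh only: max(1467/442, 30/15) = 3.319 servings → $2.99.
cheddar only: max(1467/22, 30/9) = 66.68 servings → $70.02.
broccoli only: max(1467/327, 30/5) = 6 servings → $3.60.
kale + tempeh with both tight: 3.991 servings and 1.468 servings → $4.91.
kale + cheddar with both tight: 6.964 servings and 1.786 servings → $8.14.
kale + broccoli: the both-tight solution has a negative serving — not a feasible corner.
tempeh + cheddar with both targets exact would need a negative amount; discard.
tempeh + broccoli with both tight: 0.9184 servings and 3.245 servings → $2.77.
cheddar + broccoli with both tight: 0.8736 servings and 4.427 servings → $3.57.
So the least-cost plan costs $2.77.

$2.77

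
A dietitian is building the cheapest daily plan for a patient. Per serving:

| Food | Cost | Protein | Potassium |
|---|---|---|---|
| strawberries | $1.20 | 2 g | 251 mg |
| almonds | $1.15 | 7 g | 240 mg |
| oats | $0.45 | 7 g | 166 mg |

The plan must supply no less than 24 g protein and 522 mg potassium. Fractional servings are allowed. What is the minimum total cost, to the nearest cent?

$1.54

strawberries only: max(24/2, 522/251) = 12 servings → $14.40.
almonds only: max(24/7, 522/240) = 3.429 servings → $3.94.
oats only: max(24/7, 522/166) = 3.429 servings → $1.54.
strawberries + almonds with both targets exact would need a negative amount; discard.
strawberries + oats: intersection lies outside the first quadrant.
almonds + oats: intersection lies outside the first quadrant.
The minimum over all feasible corners is $1.54.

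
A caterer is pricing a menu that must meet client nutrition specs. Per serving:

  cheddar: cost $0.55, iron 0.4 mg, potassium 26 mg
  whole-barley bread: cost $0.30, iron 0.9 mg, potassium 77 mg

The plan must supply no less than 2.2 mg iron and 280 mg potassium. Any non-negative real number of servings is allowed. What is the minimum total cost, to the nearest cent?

cheddar only: max(2.2/0.4, 280/26) = 10.77 servings → $5.92.
whole-barley bread only: max(2.2/0.9, 280/77) = 3.636 servings → $1.09.
cheddar + whole-barley bread: the both-tight solution has a negative serving — not a feasible corner.
So the least-cost plan costs $1.09.

$1.09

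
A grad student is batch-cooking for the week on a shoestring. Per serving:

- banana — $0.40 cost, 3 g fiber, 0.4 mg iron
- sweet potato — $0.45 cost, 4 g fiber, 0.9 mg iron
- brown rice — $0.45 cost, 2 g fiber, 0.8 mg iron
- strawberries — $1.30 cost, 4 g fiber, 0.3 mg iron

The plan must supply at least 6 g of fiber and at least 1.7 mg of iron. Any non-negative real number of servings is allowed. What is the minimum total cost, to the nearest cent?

$0.85

A basic optimal solution has at most two foods positive. Try each food alone and each pair with both targets met exactly.
banana only: max(6/3, 1.7/0.4) = 4.25 servings → $1.70.
sweet potato only: max(6/4, 1.7/0.9) = 1.889 servings → $0.85.
brown rice only: max(6/2, 1.7/0.8) = 3 servings → $1.35.
strawberries only: max(6/4, 1.7/0.3) = 5.667 servings → $7.37.
banana + sweet potato: the both-tight solution has a negative serving — not a feasible corner.
banana + brown rice with both tight: 0.875 servings and 1.688 servings → $1.11.
banana + strawberries: intersection lies outside the first quadrant.
sweet potato + brown rice with both tight: 1 serving and 1 serving → $0.90.
sweet potato + strawberries with both targets exact would need a negative amount; discard.
brown rice + strawberries with both tight: 1.923 servings and 0.5385 servings → $1.57.
Cheapest feasible corner: $0.85.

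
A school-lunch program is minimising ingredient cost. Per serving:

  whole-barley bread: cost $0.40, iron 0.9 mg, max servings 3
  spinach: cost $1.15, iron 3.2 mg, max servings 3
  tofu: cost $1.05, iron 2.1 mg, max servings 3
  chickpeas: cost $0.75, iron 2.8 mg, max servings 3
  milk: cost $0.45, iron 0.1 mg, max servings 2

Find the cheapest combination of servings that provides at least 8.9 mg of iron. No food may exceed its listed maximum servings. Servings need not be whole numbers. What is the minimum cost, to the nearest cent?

$2.43

Cost per mg of iron: chickpeas $0.2679, spinach $0.3594, whole-barley bread $0.4444, tofu $0.5000, milk $4.5000.
Take 3 servings of chickpeas: +8.4 mg iron for $2.25 (total $2.25, still need 0.5 mg).
Take 0.1562 servings of spinach: +0.5 mg iron for $0.18 (total $2.43, still need 0.0 mg).
Greedy by cheapest-per-mg is optimal for a single linear constraint, so the minimum cost is $2.43.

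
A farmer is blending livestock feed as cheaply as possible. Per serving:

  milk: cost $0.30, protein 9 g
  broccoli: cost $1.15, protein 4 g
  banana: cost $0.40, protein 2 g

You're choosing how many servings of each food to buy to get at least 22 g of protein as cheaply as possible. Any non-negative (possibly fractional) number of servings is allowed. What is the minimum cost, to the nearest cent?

Cost per g of protein: milk $0.0333, banana $0.2000, broccoli $0.2875.
With no serving limits, use only milk: 22 g / 9 g = 2.444 servings × $0.30 = $0.73.

$0.73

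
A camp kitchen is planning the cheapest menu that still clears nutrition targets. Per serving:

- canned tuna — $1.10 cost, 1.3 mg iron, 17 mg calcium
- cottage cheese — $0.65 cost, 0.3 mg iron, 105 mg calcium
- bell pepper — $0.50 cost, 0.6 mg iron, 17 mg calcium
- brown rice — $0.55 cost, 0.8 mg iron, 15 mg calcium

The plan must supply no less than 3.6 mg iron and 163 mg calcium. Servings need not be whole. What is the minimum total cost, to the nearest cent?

$2.90

A basic optimal solution has at most two foods positive. Try each food alone and each pair with both targets met exactly.
canned tuna only: max(3.6/1.3, 163/17) = 9.588 servings → $10.55.
cottage cheese only: max(3.6/0.3, 163/105) = 12 servings → $7.80.
bell pepper only: max(3.6/0.6, 163/17) = 9.588 servings → $4.79.
brown rice only: max(3.6/0.8, 163/15) = 10.87 servings → $5.98.
canned tuna + cottage cheese with both tight: 2.505 servings and 1.147 servings → $3.50.
canned tuna + bell pepper: intersection lies outside the first quadrant.
canned tuna + brown rice: intersection lies outside the first quadrant.
cottage cheese + bell pepper with both tight: 0.6321 servings and 5.684 servings → $3.25.
cottage cheese + brown rice with both tight: 0.961 servings and 4.14 servings → $2.90.
bell pepper + brown rice: the both-tight solution has a negative serving — not a feasible corner.
Cheapest feasible corner: $2.90.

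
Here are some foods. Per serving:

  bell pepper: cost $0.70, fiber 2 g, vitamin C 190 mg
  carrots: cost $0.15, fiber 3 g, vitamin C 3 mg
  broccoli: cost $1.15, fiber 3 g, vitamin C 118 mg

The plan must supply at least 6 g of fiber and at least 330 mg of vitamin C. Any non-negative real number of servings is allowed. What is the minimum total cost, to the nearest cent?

This is a tiny linear program; its minimum lies at a vertex of the feasible set. List the vertices and price them.
bell pepper only: max(6/2, 330/190) = 3 servings → $2.10.
carrots only: max(6/3, 330/3) = 110 servings → $16.50.
broccoli only: max(6/3, 330/118) = 2.797 servings → $3.22.
bell pepper + carrots with both tight: 1.723 servings and 0.8511 servings → $1.33.
bell pepper + broccoli with both tight: 0.8443 servings and 1.437 servings → $2.24.
carrots + broccoli: the both-tight solution has a negative serving — not a feasible corner.
The minimum over all feasible corners is $1.33.

$1.33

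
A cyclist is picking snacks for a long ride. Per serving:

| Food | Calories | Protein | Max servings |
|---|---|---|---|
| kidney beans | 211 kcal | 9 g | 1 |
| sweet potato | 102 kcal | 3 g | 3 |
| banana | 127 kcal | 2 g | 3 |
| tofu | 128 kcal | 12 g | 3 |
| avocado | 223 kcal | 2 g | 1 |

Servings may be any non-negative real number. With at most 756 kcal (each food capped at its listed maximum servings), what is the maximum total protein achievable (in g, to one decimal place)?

Protein per kcal: tofu 0.09375, kidney beans 0.04265, sweet potato 0.02941, banana 0.01575, avocado 0.008969.
Take 3 servings of tofu: uses 384 kcal, +36.0 g protein (running total 36.0 g).
Take 1 serving of kidney beans: uses 211 kcal, +9.0 g protein (running total 45.0 g).
Take 1.578 servings of sweet potato: uses 161 kcal, +4.7 g protein (running total 49.7 g).
Greedy by best ratio exhausts the calories allowance optimally: 49.7 g.

49.7 g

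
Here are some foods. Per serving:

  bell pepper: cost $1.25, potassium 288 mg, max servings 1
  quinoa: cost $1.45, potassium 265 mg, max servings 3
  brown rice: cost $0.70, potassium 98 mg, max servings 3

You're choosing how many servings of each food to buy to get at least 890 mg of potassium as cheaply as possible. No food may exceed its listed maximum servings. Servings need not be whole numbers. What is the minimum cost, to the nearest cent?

Cost per mg of potassium: bell pepper $0.0043, quinoa $0.0055, brown rice $0.0071.
Take 1 serving of bell pepper: +288.0 mg potassium for $1.25 (total $1.25, still need 602.0 mg).
Take 2.272 servings of quinoa: +602.0 mg potassium for $3.29 (total $4.54, still need 0.0 mg).
Filling from the cheapest source first is optimal under one linear minimum: $4.54.

$4.54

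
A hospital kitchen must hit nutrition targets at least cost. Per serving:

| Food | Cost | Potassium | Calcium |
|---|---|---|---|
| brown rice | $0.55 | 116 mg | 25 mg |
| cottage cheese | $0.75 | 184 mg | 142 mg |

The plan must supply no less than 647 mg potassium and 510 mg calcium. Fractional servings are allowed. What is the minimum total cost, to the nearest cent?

Minimising a linear cost over {potassium ≥ 647, calcium ≥ 510, servings ≥ 0} — the optimum is at a vertex, using one or two foods.
brown rice only: max(647/116, 510/25) = 20.4 servings → $11.22.
cottage cheese only: max(647/184, 510/142) = 3.592 servings → $2.69.
brown rice + cottage cheese: the both-tight solution has a negative serving — not a feasible corner.
The minimum over all feasible corners is $2.69.

$2.69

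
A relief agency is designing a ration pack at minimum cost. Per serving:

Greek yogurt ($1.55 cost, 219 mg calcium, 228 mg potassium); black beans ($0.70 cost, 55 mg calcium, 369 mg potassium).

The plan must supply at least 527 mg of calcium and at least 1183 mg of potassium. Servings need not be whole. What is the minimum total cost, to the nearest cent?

$4.36

An LP optimum is at a vertex; with two nutrient constraints at most two foods are used. Check each candidate.
Greek yogurt only: max(527/219, 1183/228) = 5.189 servings → $8.04.
black beans only: max(527/55, 1183/369) = 9.582 servings → $6.71.
Greek yogurt + black beans with both tight: 1.895 servings and 2.035 servings → $4.36.
So the least-cost plan costs $4.36.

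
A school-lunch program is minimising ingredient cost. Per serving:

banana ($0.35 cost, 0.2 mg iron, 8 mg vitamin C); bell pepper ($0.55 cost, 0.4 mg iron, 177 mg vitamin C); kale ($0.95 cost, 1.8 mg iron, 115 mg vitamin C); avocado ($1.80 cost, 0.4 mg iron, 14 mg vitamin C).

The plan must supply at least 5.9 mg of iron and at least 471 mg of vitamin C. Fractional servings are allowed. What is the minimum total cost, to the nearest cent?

$3.32

Check every corner: each single food scaled to meet both minima, and each pair solved so both constraints bind.
banana only: max(5.9/0.2, 471/8) = 58.88 servings → $20.61.
bell pepper only: max(5.9/0.4, 471/177) = 14.75 servings → $8.11.
kale only: max(5.9/1.8, 471/115) = 4.096 servings → $3.89.
avocado only: max(5.9/0.4, 471/14) = 33.64 servings → $60.56.
banana + bell pepper with both tight: 26.58 servings and 1.46 servings → $10.11.
banana + kale with both targets exact would need a negative amount; discard.
banana + avocado with both targets exact would need a negative amount; discard.
bell pepper + kale with both tight: 0.6211 servings and 3.14 servings → $3.32.
bell pepper + avocado with both tight: 1.623 servings and 13.13 servings → $24.52.
kale + avocado with both targets exact would need a negative amount; discard.
Cheapest feasible corner: $3.32.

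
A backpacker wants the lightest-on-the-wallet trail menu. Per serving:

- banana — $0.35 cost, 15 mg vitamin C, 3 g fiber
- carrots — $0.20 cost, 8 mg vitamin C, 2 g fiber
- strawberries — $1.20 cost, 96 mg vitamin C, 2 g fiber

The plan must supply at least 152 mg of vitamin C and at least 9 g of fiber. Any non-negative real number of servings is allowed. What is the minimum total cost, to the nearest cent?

banana only: max(152/15, 9/3) = 10.13 servings → $3.55.
carrots only: max(152/8, 9/2) = 19 servings → $3.80.
strawberries only: max(152/96, 9/2) = 4.5 servings → $5.40.
banana + carrots: the both-tight solution has a negative serving — not a feasible corner.
banana + strawberries with both tight: 2.171 servings and 1.244 servings → $2.25.
carrots + strawberries with both tight: 3.182 servings and 1.318 servings → $2.22.
So the least-cost plan costs $2.22.

$2.22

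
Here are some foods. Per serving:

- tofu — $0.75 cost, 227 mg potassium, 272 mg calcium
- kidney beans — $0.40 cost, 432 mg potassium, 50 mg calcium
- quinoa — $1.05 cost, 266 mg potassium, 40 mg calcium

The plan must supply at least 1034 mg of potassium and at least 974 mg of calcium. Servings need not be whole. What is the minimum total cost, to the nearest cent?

$2.83

Two binding constraints pin down two serving amounts, so the optimal mix uses at most two foods. The candidates are each food alone (scaled to the tighter of potassium/calcium) and each pair with both constraints tight.
tofu only: max(1034/227, 974/272) = 4.555 servings → $3.42.
kidney beans only: max(1034/432, 974/50) = 19.48 servings → $7.79.
quinoa only: max(1034/266, 974/40) = 24.35 servings → $25.57.
tofu + kidney beans with both tight: 3.477 servings and 0.5666 servings → $2.83.
tofu + quinoa with both tight: 3.441 servings and 0.9507 servings → $3.58.
kidney beans + quinoa: the both-tight solution has a negative serving — not a feasible corner.
Cheapest feasible corner: $2.83.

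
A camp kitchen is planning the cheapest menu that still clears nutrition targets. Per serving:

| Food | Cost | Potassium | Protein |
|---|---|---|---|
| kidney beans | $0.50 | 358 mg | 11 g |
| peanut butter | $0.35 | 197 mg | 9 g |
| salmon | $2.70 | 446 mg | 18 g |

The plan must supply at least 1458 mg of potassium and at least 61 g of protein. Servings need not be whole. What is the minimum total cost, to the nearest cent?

$2.45

For a min-cost LP with two ≥-constraints, a basic feasible solution has at most two positive variables.
kidney beans only: max(1458/358, 61/11) = 5.545 servings → $2.77.
peanut butter only: max(1458/197, 61/9) = 7.401 servings → $2.59.
salmon only: max(1458/446, 61/18) = 3.389 servings → $9.15.
kidney beans + peanut butter with both tight: 1.047 servings and 5.498 servings → $2.45.
kidney beans + salmon with both targets exact would need a negative amount; discard.
peanut butter + salmon with both tight: 2.056 servings and 2.361 servings → $7.09.
So the least-cost plan costs $2.45.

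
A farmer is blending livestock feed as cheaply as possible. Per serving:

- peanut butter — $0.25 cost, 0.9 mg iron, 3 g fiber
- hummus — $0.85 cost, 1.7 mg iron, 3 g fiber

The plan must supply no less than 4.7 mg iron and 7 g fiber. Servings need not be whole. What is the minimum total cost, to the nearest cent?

$1.31

At the optimum either one food covers both requirements or two foods hit both targets exactly; no other combination can be cheaper.
peanut butter only: max(4.7/0.9, 7/3) = 5.222 servings → $1.31.
hummus only: max(4.7/1.7, 7/3) = 2.765 servings → $2.35.
peanut butter + hummus with both targets exact would need a negative amount; discard.
Cheapest feasible corner: $1.31.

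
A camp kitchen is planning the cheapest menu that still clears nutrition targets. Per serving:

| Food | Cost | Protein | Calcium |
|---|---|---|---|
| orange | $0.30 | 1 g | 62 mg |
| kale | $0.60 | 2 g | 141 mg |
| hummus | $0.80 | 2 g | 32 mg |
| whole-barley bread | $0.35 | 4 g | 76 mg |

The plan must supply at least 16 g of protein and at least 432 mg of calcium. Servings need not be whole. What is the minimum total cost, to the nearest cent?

Two binding constraints pin down two serving amounts, so the optimal mix uses at most two foods. The candidates are each food alone (scaled to the tighter of protein/calcium) and each pair with both constraints tight.
orange only: max(16/1, 432/62) = 16 servings → $4.80.
kale only: max(16/2, 432/141) = 8 servings → $4.80.
hummus only: max(16/2, 432/32) = 13.5 servings → $10.80.
whole-barley bread only: max(16/4, 432/76) = 5.684 servings → $1.99.
orange + kale with both targets exact would need a negative amount; discard.
orange + hummus with both tight: 3.826 servings and 6.087 servings → $6.02.
orange + whole-barley bread with both tight: 2.977 servings and 3.256 servings → $2.03.
kale + hummus with both tight: 1.615 servings and 6.385 servings → $6.08.
kale + whole-barley bread with both tight: 1.243 servings and 3.379 servings → $1.93.
hummus + whole-barley bread: intersection lies outside the first quadrant.
Cheapest feasible corner: $1.93.

$1.93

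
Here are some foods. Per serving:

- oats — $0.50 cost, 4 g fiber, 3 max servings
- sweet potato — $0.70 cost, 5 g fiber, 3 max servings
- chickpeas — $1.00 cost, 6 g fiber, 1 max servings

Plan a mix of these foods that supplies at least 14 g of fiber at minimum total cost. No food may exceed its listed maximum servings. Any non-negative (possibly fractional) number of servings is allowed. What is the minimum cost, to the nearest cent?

Cost per g of fiber: oats $0.1250, sweet potato $0.1400, chickpeas $0.1667.
Take 3 servings of oats: +12.0 g fiber for $1.50 (total $1.50, still need 2.0 g).
Take 0.4 servings of sweet potato: +2.0 g fiber for $0.28 (total $1.78, still need 0.0 g).
Greedy by cheapest-per-g is optimal for a single linear constraint, so the minimum cost is $1.78.

$1.78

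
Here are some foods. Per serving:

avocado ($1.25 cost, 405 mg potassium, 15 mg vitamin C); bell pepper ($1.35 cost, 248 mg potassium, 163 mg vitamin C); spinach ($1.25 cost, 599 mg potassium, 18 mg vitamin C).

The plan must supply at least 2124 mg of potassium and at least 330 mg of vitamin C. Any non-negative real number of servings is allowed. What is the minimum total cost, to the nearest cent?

For a min-cost LP with two ≥-constraints, a basic feasible solution has at most two positive variables.
avocado only: max(2124/405, 330/15) = 22 servings → $27.50.
bell pepper only: max(2124/248, 330/163) = 8.565 servings → $11.56.
spinach only: max(2124/599, 330/18) = 18.33 servings → $22.92.
avocado + bell pepper with both tight: 4.244 servings and 1.634 servings → $7.51.
avocado + spinach: the both-tight solution has a negative serving — not a feasible corner.
bell pepper + spinach with both tight: 1.711 servings and 2.837 servings → $5.86.
Cheapest feasible corner: $5.86.

$5.86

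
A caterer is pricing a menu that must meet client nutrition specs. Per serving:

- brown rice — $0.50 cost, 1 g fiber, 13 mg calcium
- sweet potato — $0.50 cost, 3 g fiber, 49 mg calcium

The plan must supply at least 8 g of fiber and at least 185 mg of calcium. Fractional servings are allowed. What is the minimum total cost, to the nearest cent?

$1.89

At the optimum either one food covers both requirements or two foods hit both targets exactly; no other combination can be cheaper.
brown rice only: max(8/1, 185/13) = 14.23 servings → $7.12.
sweet potato only: max(8/3, 185/49) = 3.776 servings → $1.89.
brown rice + sweet potato: the both-tight solution has a negative serving — not a feasible corner.
Cheapest feasible corner: $1.89.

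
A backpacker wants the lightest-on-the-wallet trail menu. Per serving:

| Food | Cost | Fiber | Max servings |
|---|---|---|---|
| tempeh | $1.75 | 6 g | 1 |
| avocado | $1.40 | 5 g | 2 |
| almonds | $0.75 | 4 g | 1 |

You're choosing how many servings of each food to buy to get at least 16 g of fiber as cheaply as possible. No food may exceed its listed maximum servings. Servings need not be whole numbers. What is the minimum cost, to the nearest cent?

Cost per g of fiber: almonds $0.1875, avocado $0.2800, tempeh $0.2917.
Take 1 serving of almonds: +4.0 g fiber for $0.75 (total $0.75, still need 12.0 g).
Take 2 servings of avocado: +10.0 g fiber for $2.80 (total $3.55, still need 2.0 g).
Take 0.3333 servings of tempeh: +2.0 g fiber for $0.58 (total $4.13, still need 0.0 g).
Filling from the cheapest source first is optimal under one linear minimum: $4.13.

$4.13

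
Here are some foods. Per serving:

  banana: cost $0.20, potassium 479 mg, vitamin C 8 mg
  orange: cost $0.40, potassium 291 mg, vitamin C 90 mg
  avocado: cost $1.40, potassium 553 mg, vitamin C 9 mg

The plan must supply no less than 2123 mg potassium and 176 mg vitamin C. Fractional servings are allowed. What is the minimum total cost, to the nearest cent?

Minimising a linear cost over {potassium ≥ 2123, vitamin C ≥ 176, servings ≥ 0} — the optimum is at a vertex, using one or two foods.
banana only: max(2123/479, 176/8) = 22 servings → $4.40.
orange only: max(2123/291, 176/90) = 7.296 servings → $2.92.
avocado only: max(2123/553, 176/9) = 19.56 servings → $27.38.
banana + orange with both tight: 3.429 servings and 1.651 servings → $1.35.
banana + avocado: intersection lies outside the first quadrant.
orange + avocado with both tight: 1.659 servings and 2.966 servings → $4.82.
Cheapest feasible corner: $1.35.

$1.35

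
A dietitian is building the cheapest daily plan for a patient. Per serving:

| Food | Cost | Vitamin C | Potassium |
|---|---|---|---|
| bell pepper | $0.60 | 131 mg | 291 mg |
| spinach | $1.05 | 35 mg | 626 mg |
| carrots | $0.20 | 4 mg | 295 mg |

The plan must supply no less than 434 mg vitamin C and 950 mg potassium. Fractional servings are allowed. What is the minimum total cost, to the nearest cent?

The cheapest plan sits at a corner of the feasible region — with two constraints it uses at most two foods.
bell pepper only: max(434/131, 950/291) = 3.313 servings → $1.99.
spinach only: max(434/35, 950/626) = 12.4 servings → $13.02.
carrots only: max(434/4, 950/295) = 108.5 servings → $21.70.
bell pepper + spinach: intersection lies outside the first quadrant.
bell pepper + carrots: intersection lies outside the first quadrant.
spinach + carrots: the both-tight solution has a negative serving — not a feasible corner.
Cheapest feasible corner: $1.99.

$1.99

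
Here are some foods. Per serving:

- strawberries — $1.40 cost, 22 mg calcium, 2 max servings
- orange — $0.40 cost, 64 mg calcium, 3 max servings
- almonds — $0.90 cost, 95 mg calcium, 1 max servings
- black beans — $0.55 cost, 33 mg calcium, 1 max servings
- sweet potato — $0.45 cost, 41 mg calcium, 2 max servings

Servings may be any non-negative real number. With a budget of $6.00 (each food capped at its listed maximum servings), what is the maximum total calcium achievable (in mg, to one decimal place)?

Calcium per dollar: orange 160, almonds 105.6, sweet potato 91.11, black beans 60, strawberries 15.71.
Take 3 servings of orange: spends $1.20, +192.0 mg calcium (running total 192.0 mg).
Take 1 serving of almonds: spends $0.90, +95.0 mg calcium (running total 287.0 mg).
Take 2 servings of sweet potato: spends $0.90, +82.0 mg calcium (running total 369.0 mg).
Take 1 serving of black beans: spends $0.55, +33.0 mg calcium (running total 402.0 mg).
Take 1.75 servings of strawberries: spends $2.45, +38.5 mg calcium (running total 440.5 mg).
Greedy by best ratio exhausts the cost allowance optimally: 440.5 mg.

440.5 mg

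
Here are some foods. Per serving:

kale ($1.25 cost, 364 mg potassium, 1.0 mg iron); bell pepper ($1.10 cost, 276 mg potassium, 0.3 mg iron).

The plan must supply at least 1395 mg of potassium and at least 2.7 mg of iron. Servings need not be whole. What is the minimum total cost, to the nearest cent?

$4.79

An LP optimum is at a vertex; with two nutrient constraints at most two foods are used. Check each candidate.
kale only: max(1395/364, 2.7/1.0) = 3.832 servings → $4.79.
bell pepper only: max(1395/276, 2.7/0.3) = 9 servings → $9.90.
kale + bell pepper with both tight: 1.959 servings and 2.471 servings → $5.17.
Cheapest feasible corner: $4.79.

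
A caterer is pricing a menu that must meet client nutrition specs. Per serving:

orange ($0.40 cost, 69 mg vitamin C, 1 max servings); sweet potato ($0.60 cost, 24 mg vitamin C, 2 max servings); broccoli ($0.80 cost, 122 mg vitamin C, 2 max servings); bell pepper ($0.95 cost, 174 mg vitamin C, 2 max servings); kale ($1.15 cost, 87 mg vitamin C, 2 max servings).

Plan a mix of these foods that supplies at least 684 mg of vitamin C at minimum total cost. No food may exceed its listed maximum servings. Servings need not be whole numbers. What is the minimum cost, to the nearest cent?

$4.20

Cost per mg of vitamin C: bell pepper $0.0055, orange $0.0058, broccoli $0.0066, kale $0.0132, sweet potato $0.0250.
Take 2 servings of bell pepper: +348.0 mg vitamin C for $1.90 (total $1.90, still need 336.0 mg).
Take 1 serving of orange: +69.0 mg vitamin C for $0.40 (total $2.30, still need 267.0 mg).
Take 2 servings of broccoli: +244.0 mg vitamin C for $1.60 (total $3.90, still need 23.0 mg).
Take 0.2644 servings of kale: +23.0 mg vitamin C for $0.30 (total $4.20, still need 0.0 mg).
Filling from the cheapest source first is optimal under one linear minimum: $4.20.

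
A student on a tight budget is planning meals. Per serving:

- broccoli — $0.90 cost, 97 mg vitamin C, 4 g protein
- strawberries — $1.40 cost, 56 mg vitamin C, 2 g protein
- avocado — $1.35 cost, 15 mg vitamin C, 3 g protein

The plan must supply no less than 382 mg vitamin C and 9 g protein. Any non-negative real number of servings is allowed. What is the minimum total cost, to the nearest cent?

For a min-cost LP with two ≥-constraints, a basic feasible solution has at most two positive variables.
broccoli only: max(382/97, 9/4) = 3.938 servings → $3.54.
strawberries only: max(382/56, 9/2) = 6.821 servings → $9.55.
avocado only: max(382/15, 9/3) = 25.47 servings → $34.38.
broccoli + strawberries: intersection lies outside the first quadrant.
broccoli + avocado: intersection lies outside the first quadrant.
strawberries + avocado: intersection lies outside the first quadrant.
The minimum over all feasible corners is $3.54.

$3.54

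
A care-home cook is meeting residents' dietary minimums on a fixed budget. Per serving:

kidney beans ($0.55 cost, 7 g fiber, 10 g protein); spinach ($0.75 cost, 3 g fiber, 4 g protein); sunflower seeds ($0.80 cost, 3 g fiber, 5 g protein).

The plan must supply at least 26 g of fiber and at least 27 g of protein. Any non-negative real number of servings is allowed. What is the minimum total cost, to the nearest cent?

$2.04

At the optimum either one food covers both requirements or two foods hit both targets exactly; no other combination can be cheaper.
kidney beans only: max(26/7, 27/10) = 3.714 servings → $2.04.
spinach only: max(26/3, 27/4) = 8.667 servings → $6.50.
sunflower seeds only: max(26/3, 27/5) = 8.667 servings → $6.93.
kidney beans + spinach: the both-tight solution has a negative serving — not a feasible corner.
kidney beans + sunflower seeds: the both-tight solution has a negative serving — not a feasible corner.
spinach + sunflower seeds: the both-tight solution has a negative serving — not a feasible corner.
So the least-cost plan costs $2.04.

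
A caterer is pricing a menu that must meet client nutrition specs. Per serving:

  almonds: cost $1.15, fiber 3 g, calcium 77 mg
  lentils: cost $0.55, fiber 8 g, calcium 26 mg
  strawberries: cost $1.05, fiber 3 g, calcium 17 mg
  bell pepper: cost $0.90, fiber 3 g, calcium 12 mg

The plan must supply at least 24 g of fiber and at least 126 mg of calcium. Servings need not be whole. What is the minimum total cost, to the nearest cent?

$2.32

Check every corner: each single food scaled to meet both minima, and each pair solved so both constraints bind.
almonds only: max(24/3, 126/77) = 8 servings → $9.20.
lentils only: max(24/8, 126/26) = 4.846 servings → $2.67.
strawberries only: max(24/3, 126/17) = 8 servings → $8.40.
bell pepper only: max(24/3, 126/12) = 10.5 servings → $9.45.
almonds + lentils with both tight: 0.7138 servings and 2.732 servings → $2.32.
almonds + strawberries: intersection lies outside the first quadrant.
almonds + bell pepper with both tight: 0.4615 servings and 7.538 servings → $7.32.
lentils + strawberries with both tight: 0.5172 servings and 6.621 servings → $7.24.
lentils + bell pepper: the both-tight solution has a negative serving — not a feasible corner.
strawberries + bell pepper with both tight: 6 servings and 2 servings → $8.10.
So the least-cost plan costs $2.32.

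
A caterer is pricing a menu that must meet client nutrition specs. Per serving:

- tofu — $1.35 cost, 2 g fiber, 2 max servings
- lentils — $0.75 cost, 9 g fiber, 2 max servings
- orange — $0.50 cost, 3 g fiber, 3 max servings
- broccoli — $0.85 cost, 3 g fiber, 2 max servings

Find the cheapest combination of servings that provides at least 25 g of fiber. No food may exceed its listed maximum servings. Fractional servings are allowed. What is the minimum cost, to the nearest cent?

$2.67

Cost per g of fiber: lentils $0.0833, orange $0.1667, broccoli $0.2833, tofu $0.6750.
Take 2 servings of lentils: +18.0 g fiber for $1.50 (total $1.50, still need 7.0 g).
Take 2.333 servings of orange: +7.0 g fiber for $1.17 (total $2.67, still need 0.0 g).
Filling from the cheapest source first is optimal under one linear minimum: $2.67.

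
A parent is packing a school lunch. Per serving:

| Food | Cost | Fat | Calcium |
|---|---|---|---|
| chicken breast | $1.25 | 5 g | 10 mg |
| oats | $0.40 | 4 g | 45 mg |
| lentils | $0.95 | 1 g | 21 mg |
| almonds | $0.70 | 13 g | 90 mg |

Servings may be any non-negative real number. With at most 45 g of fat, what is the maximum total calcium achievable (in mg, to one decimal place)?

Calcium per g fat: lentils 21, oats 11.25, almonds 6.923, chicken breast 2.
With no serving limits, spend the whole fat allowance on lentils: 45 g / 1 g × 21 mg = 945.0 mg.

945.0 mg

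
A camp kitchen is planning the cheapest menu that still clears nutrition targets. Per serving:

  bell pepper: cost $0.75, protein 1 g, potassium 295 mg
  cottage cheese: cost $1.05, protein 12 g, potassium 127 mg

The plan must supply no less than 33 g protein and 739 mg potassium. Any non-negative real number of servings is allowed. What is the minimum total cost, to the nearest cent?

The cheapest plan sits at a corner of the feasible region — with two constraints it uses at most two foods.
bell pepper only: max(33/1, 739/295) = 33 servings → $24.75.
cottage cheese only: max(33/12, 739/127) = 5.819 servings → $6.11.
bell pepper + cottage cheese with both tight: 1.37 servings and 2.636 servings → $3.80.
So the least-cost plan costs $3.80.

$3.80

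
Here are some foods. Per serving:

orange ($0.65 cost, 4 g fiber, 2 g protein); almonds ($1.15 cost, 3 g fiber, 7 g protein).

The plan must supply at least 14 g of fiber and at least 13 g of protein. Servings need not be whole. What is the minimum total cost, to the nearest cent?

At the optimum either one food covers both requirements or two foods hit both targets exactly; no other combination can be cheaper.
orange only: max(14/4, 13/2) = 6.5 servings → $4.22.
almonds only: max(14/3, 13/7) = 4.667 servings → $5.37.
orange + almonds with both tight: 2.682 servings and 1.091 servings → $3.00.
The minimum over all feasible corners is $3.00.

$3.00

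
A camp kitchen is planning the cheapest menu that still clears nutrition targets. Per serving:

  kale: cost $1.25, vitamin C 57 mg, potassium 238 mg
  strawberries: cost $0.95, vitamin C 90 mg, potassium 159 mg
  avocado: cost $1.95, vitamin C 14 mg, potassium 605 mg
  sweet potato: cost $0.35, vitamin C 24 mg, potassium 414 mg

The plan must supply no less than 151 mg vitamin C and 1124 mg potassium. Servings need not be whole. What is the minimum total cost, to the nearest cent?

Check every corner: each single food scaled to meet both minima, and each pair solved so both constraints bind.
kale only: max(151/57, 1124/238) = 4.723 servings → $5.90.
strawberries only: max(151/90, 1124/159) = 7.069 servings → $6.72.
avocado only: max(151/14, 1124/605) = 10.79 servings → $21.03.
sweet potato only: max(151/24, 1124/414) = 6.292 servings → $2.20.
kale + strawberries: intersection lies outside the first quadrant.
kale + avocado with both tight: 2.427 servings and 0.903 servings → $4.79.
kale + sweet potato with both tight: 1.987 servings and 1.573 servings → $3.03.
strawberries + avocado with both tight: 1.448 servings and 1.477 servings → $4.26.
strawberries + sweet potato with both tight: 1.063 servings and 2.307 servings → $1.82.
avocado + sweet potato: intersection lies outside the first quadrant.
Cheapest feasible corner: $1.82.

$1.82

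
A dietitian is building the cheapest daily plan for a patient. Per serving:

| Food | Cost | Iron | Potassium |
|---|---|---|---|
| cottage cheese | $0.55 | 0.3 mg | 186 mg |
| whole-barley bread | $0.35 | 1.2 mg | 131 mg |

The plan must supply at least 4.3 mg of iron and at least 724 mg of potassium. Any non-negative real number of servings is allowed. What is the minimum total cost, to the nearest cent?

This is a tiny linear program; its minimum lies at a vertex of the feasible set. List the vertices and price them.
cottage cheese only: max(4.3/0.3, 724/186) = 14.33 servings → $7.88.
whole-barley bread only: max(4.3/1.2, 724/131) = 5.527 servings → $1.93.
cottage cheese + whole-barley bread with both tight: 1.661 servings and 3.168 servings → $2.02.
Cheapest feasible corner: $1.93.

$1.93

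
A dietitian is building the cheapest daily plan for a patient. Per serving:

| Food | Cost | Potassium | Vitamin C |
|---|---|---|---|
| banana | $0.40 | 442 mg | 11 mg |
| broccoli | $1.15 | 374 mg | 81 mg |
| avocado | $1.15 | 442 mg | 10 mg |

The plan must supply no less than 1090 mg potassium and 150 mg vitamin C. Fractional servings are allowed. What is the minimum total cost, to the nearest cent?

At the optimum either one food covers both requirements or two foods hit both targets exactly; no other combination can be cheaper.
banana only: max(1090/442, 150/11) = 13.64 servings → $5.45.
broccoli only: max(1090/374, 150/81) = 2.914 servings → $3.35.
avocado only: max(1090/442, 150/10) = 15 servings → $17.25.
banana + broccoli with both tight: 1.016 servings and 1.714 servings → $2.38.
banana + avocado: intersection lies outside the first quadrant.
broccoli + avocado with both tight: 1.728 servings and 1.004 servings → $3.14.
The minimum over all feasible corners is $2.38.

$2.38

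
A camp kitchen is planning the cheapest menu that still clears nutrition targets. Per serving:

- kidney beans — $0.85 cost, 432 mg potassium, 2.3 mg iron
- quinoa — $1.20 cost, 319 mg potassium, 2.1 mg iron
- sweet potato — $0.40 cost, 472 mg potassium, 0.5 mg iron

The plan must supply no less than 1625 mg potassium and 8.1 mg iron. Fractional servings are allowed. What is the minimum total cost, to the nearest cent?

$3.05

Check every corner: each single food scaled to meet both minima, and each pair solved so both constraints bind.
kidney beans only: max(1625/432, 8.1/2.3) = 3.762 servings → $3.20.
quinoa only: max(1625/319, 8.1/2.1) = 5.094 servings → $6.11.
sweet potato only: max(1625/472, 8.1/0.5) = 16.2 servings → $6.48.
kidney beans + quinoa: intersection lies outside the first quadrant.
kidney beans + sweet potato with both tight: 3.462 servings and 0.274 servings → $3.05.
quinoa + sweet potato with both tight: 3.62 servings and 0.9963 servings → $4.74.
So the least-cost plan costs $3.05.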